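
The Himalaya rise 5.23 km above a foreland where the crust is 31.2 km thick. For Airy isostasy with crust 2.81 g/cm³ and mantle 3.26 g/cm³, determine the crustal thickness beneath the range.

69.1 km

Root depth r = h ρ_c / (ρ_m − ρ_c) = 5.23 km × 2.81 / 0.45 = 32.66 km.
Total thickness = T + h + r = 31.2 km + 5.23 km + 32.66 km = 69.1 km.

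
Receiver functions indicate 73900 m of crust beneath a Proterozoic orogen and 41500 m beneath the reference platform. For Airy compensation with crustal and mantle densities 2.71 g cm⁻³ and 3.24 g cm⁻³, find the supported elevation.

Excess crust Δ = 73900 m − 41500 m = 32400 m, split between elevation h and root r with h + r = Δ.
Airy balance ρ_c h = (ρ_m − ρ_c) r gives r = h ρ_c/(ρ_m − ρ_c), so h (1 + ρ_c/(ρ_m − ρ_c)) = Δ, i.e. h = Δ (ρ_m − ρ_c)/ρ_m.
h = 32400 m × 0.53/3.24 = 5300 m.

5300 m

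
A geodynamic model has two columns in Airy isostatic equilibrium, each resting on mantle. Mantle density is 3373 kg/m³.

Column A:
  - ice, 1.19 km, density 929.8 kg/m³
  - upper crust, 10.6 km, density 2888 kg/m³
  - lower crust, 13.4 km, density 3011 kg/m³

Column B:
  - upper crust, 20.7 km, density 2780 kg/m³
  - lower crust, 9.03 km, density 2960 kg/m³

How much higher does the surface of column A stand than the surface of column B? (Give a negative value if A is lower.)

For any compensation level in the mantle, the mantle terms cancel and isostasy reduces to e = (Σt_A − Σt_B) − (Σ(ρt)_A − Σ(ρt)_B) / ρ_m.
Σt_A = 25.19 km; Σt_B = 29.73 km; Σ(ρt)_A = 72066.662; Σ(ρt)_B = 84274.8 (in km·kg/m³).
e = (25.19 − 29.73) − (72066.662 − 84274.8) / 3373 = −0.921 km.

−0.921 km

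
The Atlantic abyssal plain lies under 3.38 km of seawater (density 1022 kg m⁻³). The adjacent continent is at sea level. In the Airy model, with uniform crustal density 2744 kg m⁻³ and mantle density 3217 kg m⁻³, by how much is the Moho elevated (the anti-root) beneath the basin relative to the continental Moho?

Isostatic balance requires: replacing crust with seawater at the top is compensated by replacing crust with mantle at the base: d (ρ_c − ρ_w) = a (ρ_m − ρ_c).
a = d (ρ_c − ρ_w)/(ρ_m − ρ_c) = 3.38 km × 1722/473 = 12.3 km.

12.3 km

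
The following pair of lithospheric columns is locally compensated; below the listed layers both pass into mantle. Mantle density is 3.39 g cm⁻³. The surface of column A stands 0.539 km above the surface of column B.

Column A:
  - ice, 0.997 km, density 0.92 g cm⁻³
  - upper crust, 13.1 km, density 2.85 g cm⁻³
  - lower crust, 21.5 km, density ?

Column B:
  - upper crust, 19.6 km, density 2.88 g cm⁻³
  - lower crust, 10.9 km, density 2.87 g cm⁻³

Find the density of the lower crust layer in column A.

Take the compensation level at the base of the deeper column (depth z_c below the surface of column A) and equate Σ ρ_i t_i down to z_c; mantle fills any gap and the z_c terms cancel.
Column A: 0.997×0.92 + 13.1×2.85 + 21.5×ρ + (z_c − 35.597)×3.39
Column B: 0.539×0 + 19.6×2.88 + 10.9×2.87 + (z_c − 0.539 − 30.5)×3.39
The z_c×3.39 term appears on both sides and cancels. Collect the known terms of each column as K = Σ(ρt)_known − 3.39 × (depth of known layers): K_A = 38.25224 − 3.39×35.597 = −82.42159; K_B = 87.731 − 3.39×(0.539 + 30.5) = −17.49121.
Balance: K_A + 21.5×ρ = K_B, so ρ = (K_B − K_A)/21.5 = 64.9304/21.5 = 3.02 g cm⁻³.

3.02 g cm⁻³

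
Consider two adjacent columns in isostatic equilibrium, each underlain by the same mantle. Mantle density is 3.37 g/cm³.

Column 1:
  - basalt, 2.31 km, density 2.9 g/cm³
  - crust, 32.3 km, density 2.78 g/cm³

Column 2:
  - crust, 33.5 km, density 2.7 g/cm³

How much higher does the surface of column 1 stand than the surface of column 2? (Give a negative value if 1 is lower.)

For any compensation level in the mantle, the mantle terms cancel and isostasy reduces to e = (Σt_1 − Σt_2) − (Σ(ρt)_1 − Σ(ρt)_2) / ρ_m.
Σt_1 = 34.61 km; Σt_2 = 33.5 km; Σ(ρt)_1 = 96.493; Σ(ρt)_2 = 90.45 (in km·g/cm³).
e = (34.61 − 33.5) − (96.493 − 90.45) / 3.37 = −0.683 km.

−0.683 km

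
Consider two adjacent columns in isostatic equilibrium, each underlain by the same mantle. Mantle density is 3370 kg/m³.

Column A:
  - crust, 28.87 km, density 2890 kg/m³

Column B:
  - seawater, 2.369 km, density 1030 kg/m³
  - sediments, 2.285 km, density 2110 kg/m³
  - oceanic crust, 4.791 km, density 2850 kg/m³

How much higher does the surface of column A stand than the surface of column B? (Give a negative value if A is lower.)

0.874 km

For any compensation level in the mantle, the mantle terms cancel and isostasy reduces to e = (Σt_A − Σt_B) − (Σ(ρt)_A − Σ(ρt)_B) / ρ_m.
Σt_A = 28.87 km; Σt_B = 9.445 km; Σ(ρt)_A = 83434.3; Σ(ρt)_B = 20915.77 (in km·kg/m³).
e = (28.87 − 9.445) − (83434.3 − 20915.77) / 3370 = 0.874 km.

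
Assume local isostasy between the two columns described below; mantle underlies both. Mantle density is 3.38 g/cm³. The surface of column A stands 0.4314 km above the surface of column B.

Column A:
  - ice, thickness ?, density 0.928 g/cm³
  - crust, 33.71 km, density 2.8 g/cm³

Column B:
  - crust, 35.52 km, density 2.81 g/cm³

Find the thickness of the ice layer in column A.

0.878 km

Take the compensation level at the base of the deeper column (depth z_c below the surface of column A) and equate Σ ρ_i t_i down to z_c; mantle fills any gap and the z_c terms cancel.
Column A: x×0.928 + 33.71×2.8 + (z_c − 33.71 − x)×3.38
Column B: 0.4314×0 + 35.52×2.81 + (z_c − 0.4314 − 35.52)×3.38
The z_c×3.38 term appears on both sides and cancels. Collect the known terms of each column as K = Σ(ρt)_known − 3.38 × (depth of known layers): K_A = 94.388 − 3.38×33.71 = −19.5518; K_B = 99.8112 − 3.38×(0.4314 + 35.52) = −21.704532.
Balance: K_A − x×(3.38 − 0.928) = K_B, so x = (K_A − K_B)/(3.38 − 0.928) = 2.15273/2.452 = 0.878 km.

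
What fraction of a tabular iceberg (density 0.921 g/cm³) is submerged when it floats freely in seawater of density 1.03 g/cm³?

89.4%

Submerged fraction = ρ_obj/ρ_fluid = 0.921/1.03 = 89.4%.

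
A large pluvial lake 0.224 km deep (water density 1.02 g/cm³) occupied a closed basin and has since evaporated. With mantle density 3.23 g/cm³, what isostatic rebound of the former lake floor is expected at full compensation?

u = d ρ_w/ρ_m = 0.224 km × 1.02/3.23 = 0.0707 km.

0.0707 km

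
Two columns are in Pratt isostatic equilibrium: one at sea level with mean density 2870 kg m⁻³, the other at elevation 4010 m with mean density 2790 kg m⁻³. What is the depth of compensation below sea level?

140000 m

ρ_ref D = ρ (D + h) → D (ρ_ref − ρ) = ρ h.
D = ρ h/(ρ_ref − ρ) = 2790 × 4010 m/(2870 − 2790) = 140000 m.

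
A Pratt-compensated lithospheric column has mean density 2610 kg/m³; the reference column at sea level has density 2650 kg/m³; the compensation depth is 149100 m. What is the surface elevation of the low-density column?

ρ_ref D = ρ (D + h) → h = D (ρ_ref − ρ)/ρ.
h = 149100 m × (2650 − 2610)/2610 = 2290 m.

2290 m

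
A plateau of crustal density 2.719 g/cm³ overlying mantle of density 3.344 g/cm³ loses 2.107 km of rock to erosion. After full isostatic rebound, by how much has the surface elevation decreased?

Rebound u = e ρ_c/ρ_m = 2.107 km × 2.719/3.344 = 1.713 km.
Net surface drop = e − u = 2.107 km − 1.713 km = e (ρ_m − ρ_c)/ρ_m = 0.394 km.

0.394 km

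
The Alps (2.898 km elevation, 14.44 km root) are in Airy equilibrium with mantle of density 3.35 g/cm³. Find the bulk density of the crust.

2.79 g/cm³

ρ_c h = (ρ_m − ρ_c) r → ρ_c (h + r) = ρ_m r → ρ_c = ρ_m r / (h + r).
ρ_c = 3.35 × 14.44 km / (2.898 km + 14.44 km) = 2.79 g/cm³.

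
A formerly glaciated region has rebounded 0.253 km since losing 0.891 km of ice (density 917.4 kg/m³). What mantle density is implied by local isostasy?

ρ_m = ρ_ice t / u = 917.4 × 0.891 km/0.253 km = 3230 kg/m³.

3230 kg/m³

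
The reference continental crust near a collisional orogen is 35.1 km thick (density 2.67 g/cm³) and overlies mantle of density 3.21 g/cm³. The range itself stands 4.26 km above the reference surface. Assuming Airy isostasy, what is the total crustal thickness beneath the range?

60.4 km

Root depth r = h ρ_c / (ρ_m − ρ_c) = 4.26 km × 2.67 / 0.54 = 21.06 km.
Total thickness = T + h + r = 35.1 km + 4.26 km + 21.06 km = 60.4 km.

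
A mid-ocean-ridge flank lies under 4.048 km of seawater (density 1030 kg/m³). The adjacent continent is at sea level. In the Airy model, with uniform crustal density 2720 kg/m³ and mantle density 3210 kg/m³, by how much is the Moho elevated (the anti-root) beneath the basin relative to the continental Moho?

Isostatic balance requires: replacing crust with seawater at the top is compensated by replacing crust with mantle at the base: d (ρ_c − ρ_w) = a (ρ_m − ρ_c).
a = d (ρ_c − ρ_w)/(ρ_m − ρ_c) = 4.048 km × 1690/490 = 14 km.

14 km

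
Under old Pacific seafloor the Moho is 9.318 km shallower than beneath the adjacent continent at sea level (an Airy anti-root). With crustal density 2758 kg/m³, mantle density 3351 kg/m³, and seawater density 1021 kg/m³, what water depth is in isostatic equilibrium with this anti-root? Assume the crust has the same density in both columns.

3.18 km

Replacing a thickness d of crust by seawater at the top must be balanced by replacing crust with mantle at the base: d (ρ_c − ρ_w) = a (ρ_m − ρ_c).
d = a (ρ_m − ρ_c)/(ρ_c − ρ_w) = 9.318 km × 593/1737 = 3.18 km.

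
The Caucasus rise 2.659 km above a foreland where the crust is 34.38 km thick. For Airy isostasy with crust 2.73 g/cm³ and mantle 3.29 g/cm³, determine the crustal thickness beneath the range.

Root depth r = h ρ_c / (ρ_m − ρ_c) = 2.659 km × 2.73 / 0.56 = 12.96 km.
Total thickness = T + h + r = 34.38 km + 2.659 km + 12.96 km = 50 km.

50 km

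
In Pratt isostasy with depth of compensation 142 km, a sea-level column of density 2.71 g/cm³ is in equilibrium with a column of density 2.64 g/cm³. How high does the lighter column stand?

3.77 km

ρ_ref D = ρ (D + h) → h = D (ρ_ref − ρ)/ρ.
h = 142 km × (2.71 − 2.64)/2.64 = 3.77 km.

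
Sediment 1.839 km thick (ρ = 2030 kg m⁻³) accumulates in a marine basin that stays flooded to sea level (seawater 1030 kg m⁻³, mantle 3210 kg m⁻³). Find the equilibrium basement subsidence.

Submarine loading: the sediment displaces seawater, and the subsidence is in turn flooded, so s (ρ_m − ρ_w) = t (ρ_sed − ρ_w).
s = 1.839 km × (2030 − 1030) / (3210 − 1030) = 0.844 km.

0.844 km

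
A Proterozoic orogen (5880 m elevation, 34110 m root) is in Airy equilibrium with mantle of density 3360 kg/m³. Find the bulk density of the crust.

ρ_c h = (ρ_m − ρ_c) r → ρ_c (h + r) = ρ_m r → ρ_c = ρ_m r / (h + r).
ρ_c = 3360 × 34110 m / (5880 m + 34110 m) = 2870 kg/m³.

2870 kg/m³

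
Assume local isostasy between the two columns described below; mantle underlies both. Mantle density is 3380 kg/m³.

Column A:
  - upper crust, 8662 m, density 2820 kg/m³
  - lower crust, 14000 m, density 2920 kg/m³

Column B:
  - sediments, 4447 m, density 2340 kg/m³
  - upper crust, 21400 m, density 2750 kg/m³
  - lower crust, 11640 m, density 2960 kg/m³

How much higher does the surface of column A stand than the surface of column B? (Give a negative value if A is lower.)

−3460 m

For any compensation level in the mantle, the mantle terms cancel and isostasy reduces to e = (Σt_A − Σt_B) − (Σ(ρt)_A − Σ(ρt)_B) / ρ_m.
Σt_A = 22662 m; Σt_B = 37487 m; Σ(ρt)_A = 65306840; Σ(ρt)_B = 103710380 (in m·kg/m³).
e = (22662 − 37487) − (65306840 − 103710380) / 3380 = −3460 m.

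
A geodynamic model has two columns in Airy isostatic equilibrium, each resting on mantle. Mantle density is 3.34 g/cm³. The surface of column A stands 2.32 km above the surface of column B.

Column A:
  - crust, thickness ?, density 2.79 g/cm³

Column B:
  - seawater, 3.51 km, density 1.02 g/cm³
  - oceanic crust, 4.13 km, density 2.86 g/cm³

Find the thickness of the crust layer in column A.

Take the compensation level at the base of the deeper column (depth z_c below the surface of column A) and equate Σ ρ_i t_i down to z_c; mantle fills any gap and the z_c terms cancel.
Column A: x×2.79 + (z_c − 0 − x)×3.34
Column B: 2.32×0 + 3.51×1.02 + 4.13×2.86 + (z_c − 2.32 − 7.64)×3.34
The z_c×3.34 term appears on both sides and cancels. Collect the known terms of each column as K = Σ(ρt)_known − 3.34 × (depth of known layers): K_A = 0 − 3.34×0 = 0; K_B = 15.392 − 3.34×(2.32 + 7.64) = −17.8744.
Balance: K_A − x×(3.34 − 2.79) = K_B, so x = (K_A − K_B)/(3.34 − 2.79) = 17.8744/0.55 = 32.5 km.

32.5 km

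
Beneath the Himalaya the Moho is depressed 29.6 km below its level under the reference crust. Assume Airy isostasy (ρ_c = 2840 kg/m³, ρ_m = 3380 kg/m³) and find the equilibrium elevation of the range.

5.63 km

In Airy isostatic equilibrium: ρ_c h = (ρ_m − ρ_c) r.
h = r (ρ_m − ρ_c) / ρ_c = 29.6 km × (3380 − 2840) / 2840 = 5.63 km.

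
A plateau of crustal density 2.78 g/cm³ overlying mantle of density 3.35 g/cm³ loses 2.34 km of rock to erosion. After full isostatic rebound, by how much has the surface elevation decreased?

0.398 km

Rebound u = e ρ_c/ρ_m = 2.34 km × 2.78/3.35 = 1.942 km.
Net surface drop = e − u = 2.34 km − 1.942 km = e (ρ_m − ρ_c)/ρ_m = 0.398 km.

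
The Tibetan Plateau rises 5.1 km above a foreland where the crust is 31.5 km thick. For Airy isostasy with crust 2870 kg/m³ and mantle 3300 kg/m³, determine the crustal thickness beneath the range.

Root depth r = h ρ_c / (ρ_m − ρ_c) = 5.1 km × 2870 / 430 = 34.04 km.
Total thickness = T + h + r = 31.5 km + 5.1 km + 34.04 km = 70.6 km.

70.6 km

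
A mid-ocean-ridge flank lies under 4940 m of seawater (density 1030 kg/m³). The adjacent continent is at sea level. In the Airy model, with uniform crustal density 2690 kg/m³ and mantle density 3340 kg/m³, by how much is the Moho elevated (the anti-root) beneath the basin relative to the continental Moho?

12600 m

Balancing pressure at the compensation depth: replacing crust with seawater at the top is compensated by replacing crust with mantle at the base: d (ρ_c − ρ_w) = a (ρ_m − ρ_c).
a = d (ρ_c − ρ_w)/(ρ_m − ρ_c) = 4940 m × 1660/650 = 12600 m.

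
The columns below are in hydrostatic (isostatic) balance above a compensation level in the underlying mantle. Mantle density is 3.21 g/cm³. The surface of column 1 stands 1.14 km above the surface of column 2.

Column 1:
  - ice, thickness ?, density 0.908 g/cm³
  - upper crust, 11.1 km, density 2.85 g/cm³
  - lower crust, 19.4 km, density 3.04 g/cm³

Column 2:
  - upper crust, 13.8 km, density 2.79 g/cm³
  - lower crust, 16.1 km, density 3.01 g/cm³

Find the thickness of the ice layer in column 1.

2.34 km

Take the compensation level at the base of the deeper column (depth z_c below the surface of column 1) and equate Σ ρ_i t_i down to z_c; mantle fills any gap and the z_c terms cancel.
Column 1: x×0.908 + 11.1×2.85 + 19.4×3.04 + (z_c − 30.5 − x)×3.21
Column 2: 1.14×0 + 13.8×2.79 + 16.1×3.01 + (z_c − 1.14 − 29.9)×3.21
The z_c×3.21 term appears on both sides and cancels. Collect the known terms of each column as K = Σ(ρt)_known − 3.21 × (depth of known layers): K_1 = 90.611 − 3.21×30.5 = −7.294; K_2 = 86.963 − 3.21×(1.14 + 29.9) = −12.6754.
Balance: K_1 − x×(3.21 − 0.908) = K_2, so x = (K_1 − K_2)/(3.21 − 0.908) = 5.3814/2.302 = 2.34 km.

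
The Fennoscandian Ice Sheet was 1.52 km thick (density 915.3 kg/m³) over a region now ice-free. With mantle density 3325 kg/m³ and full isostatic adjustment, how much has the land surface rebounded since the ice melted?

Removing the load lets mantle flow back in; uplift u satisfies ρ_ice t = ρ_m u.
u = t ρ_ice/ρ_m = 1.52 km × 915.3/3325 = 0.418 km.

0.418 km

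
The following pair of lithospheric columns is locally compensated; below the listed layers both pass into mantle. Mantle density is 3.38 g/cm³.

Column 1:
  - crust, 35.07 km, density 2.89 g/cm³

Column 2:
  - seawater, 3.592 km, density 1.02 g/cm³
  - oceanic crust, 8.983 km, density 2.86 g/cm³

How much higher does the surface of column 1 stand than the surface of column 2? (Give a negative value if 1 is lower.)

1.19 km

For any compensation level in the mantle, the mantle terms cancel and isostasy reduces to e = (Σt_1 − Σt_2) − (Σ(ρt)_1 − Σ(ρt)_2) / ρ_m.
Σt_1 = 35.07 km; Σt_2 = 12.575 km; Σ(ρt)_1 = 101.3523; Σ(ρt)_2 = 29.35522 (in km·g/cm³).
e = (35.07 − 12.575) − (101.3523 − 29.35522) / 3.38 = 1.19 km.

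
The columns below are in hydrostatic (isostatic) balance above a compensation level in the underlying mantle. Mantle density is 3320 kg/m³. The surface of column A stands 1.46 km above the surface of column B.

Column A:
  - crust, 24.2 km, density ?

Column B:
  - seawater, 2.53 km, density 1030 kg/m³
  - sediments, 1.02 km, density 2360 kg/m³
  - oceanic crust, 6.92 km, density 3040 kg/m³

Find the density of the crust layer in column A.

2760 kg/m³

Take the compensation level at the base of the deeper column (depth z_c below the surface of column A) and equate Σ ρ_i t_i down to z_c; mantle fills any gap and the z_c terms cancel.
Column A: 24.2×ρ + (z_c − 24.2)×3320
Column B: 1.46×0 + 2.53×1030 + 1.02×2360 + 6.92×3040 + (z_c − 1.46 − 10.47)×3320
The z_c×3320 term appears on both sides and cancels. Collect the known terms of each column as K = Σ(ρt)_known − 3320 × (depth of known layers): K_A = 0 − 3320×24.2 = −80344; K_B = 26049.9 − 3320×(1.46 + 10.47) = −13557.7.
Balance: K_A + 24.2×ρ = K_B, so ρ = (K_B − K_A)/24.2 = 66786.3/24.2 = 2760 kg/m³.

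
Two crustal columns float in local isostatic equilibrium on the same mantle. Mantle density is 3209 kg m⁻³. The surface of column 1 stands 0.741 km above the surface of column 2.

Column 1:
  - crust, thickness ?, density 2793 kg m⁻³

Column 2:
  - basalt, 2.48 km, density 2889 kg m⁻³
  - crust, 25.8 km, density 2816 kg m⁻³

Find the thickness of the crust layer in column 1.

Take the compensation level at the base of the deeper column (depth z_c below the surface of column 1) and equate Σ ρ_i t_i down to z_c; mantle fills any gap and the z_c terms cancel.
Column 1: x×2793 + (z_c − 0 − x)×3209
Column 2: 0.741×0 + 2.48×2889 + 25.8×2816 + (z_c − 0.741 − 28.28)×3209
The z_c×3209 term appears on both sides and cancels. Collect the known terms of each column as K = Σ(ρt)_known − 3209 × (depth of known layers): K_1 = 0 − 3209×0 = 0; K_2 = 79817.52 − 3209×(0.741 + 28.28) = −13310.869.
Balance: K_1 − x×(3209 − 2793) = K_2, so x = (K_1 − K_2)/(3209 − 2793) = 13310.9/416 = 32 km.

32 km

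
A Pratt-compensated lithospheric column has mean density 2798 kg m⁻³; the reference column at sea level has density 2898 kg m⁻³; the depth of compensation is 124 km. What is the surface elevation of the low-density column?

4.43 km

ρ_ref D = ρ (D + h) → h = D (ρ_ref − ρ)/ρ.
h = 124 km × (2898 − 2798)/2798 = 4.43 km.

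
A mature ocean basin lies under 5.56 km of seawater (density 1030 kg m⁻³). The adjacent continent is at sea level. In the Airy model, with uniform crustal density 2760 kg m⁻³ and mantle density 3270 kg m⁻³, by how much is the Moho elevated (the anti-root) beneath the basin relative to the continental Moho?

By Archimedes' principle applied to the lithosphere: replacing crust with seawater at the top is compensated by replacing crust with mantle at the base: d (ρ_c − ρ_w) = a (ρ_m − ρ_c).
a = d (ρ_c − ρ_w)/(ρ_m − ρ_c) = 5.56 km × 1730/510 = 18.9 km.

18.9 km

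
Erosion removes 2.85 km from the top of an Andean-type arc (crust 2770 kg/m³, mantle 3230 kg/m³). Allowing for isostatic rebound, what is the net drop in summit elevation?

0.406 km

Rebound u = e ρ_c/ρ_m = 2.85 km × 2770/3230 = 2.444 km.
Net surface drop = e − u = 2.85 km − 2.444 km = e (ρ_m − ρ_c)/ρ_m = 0.406 km.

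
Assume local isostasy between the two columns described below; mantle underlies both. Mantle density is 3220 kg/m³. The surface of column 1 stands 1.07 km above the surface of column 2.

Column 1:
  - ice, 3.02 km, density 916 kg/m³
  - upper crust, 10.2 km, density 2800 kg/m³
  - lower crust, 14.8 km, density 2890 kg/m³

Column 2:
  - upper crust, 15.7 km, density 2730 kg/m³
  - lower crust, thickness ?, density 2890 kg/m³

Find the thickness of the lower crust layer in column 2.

15.1 km

Take the compensation level at the base of the deeper column (depth z_c below the surface of column 1) and equate Σ ρ_i t_i down to z_c; mantle fills any gap and the z_c terms cancel.
Column 1: 3.02×916 + 10.2×2800 + 14.8×2890 + (z_c − 28.02)×3220
Column 2: 1.07×0 + 15.7×2730 + x×2890 + (z_c − 1.07 − 15.7 − x)×3220
The z_c×3220 term appears on both sides and cancels. Collect the known terms of each column as K = Σ(ρt)_known − 3220 × (depth of known layers): K_1 = 74098.32 − 3220×28.02 = −16126.08; K_2 = 42861 − 3220×(1.07 + 15.7) = −11138.4.
Balance: K_1 = K_2 − x×(3220 − 2890), so x = (K_2 − K_1)/(3220 − 2890) = 4987.68/330 = 15.1 km.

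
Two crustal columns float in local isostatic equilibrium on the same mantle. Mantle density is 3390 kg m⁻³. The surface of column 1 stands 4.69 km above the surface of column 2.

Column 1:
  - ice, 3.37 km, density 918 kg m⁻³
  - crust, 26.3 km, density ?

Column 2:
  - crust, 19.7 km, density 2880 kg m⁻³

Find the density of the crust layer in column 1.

2720 kg m⁻³

Take the compensation level at the base of the deeper column (depth z_c below the surface of column 1) and equate Σ ρ_i t_i down to z_c; mantle fills any gap and the z_c terms cancel.
Column 1: 3.37×918 + 26.3×ρ + (z_c − 29.67)×3390
Column 2: 4.69×0 + 19.7×2880 + (z_c − 4.69 − 19.7)×3390
The z_c×3390 term appears on both sides and cancels. Collect the known terms of each column as K = Σ(ρt)_known − 3390 × (depth of known layers): K_1 = 3093.66 − 3390×29.67 = −97487.64; K_2 = 56736 − 3390×(4.69 + 19.7) = −25946.1.
Balance: K_1 + 26.3×ρ = K_2, so ρ = (K_2 − K_1)/26.3 = 71541.5/26.3 = 2720 kg m⁻³.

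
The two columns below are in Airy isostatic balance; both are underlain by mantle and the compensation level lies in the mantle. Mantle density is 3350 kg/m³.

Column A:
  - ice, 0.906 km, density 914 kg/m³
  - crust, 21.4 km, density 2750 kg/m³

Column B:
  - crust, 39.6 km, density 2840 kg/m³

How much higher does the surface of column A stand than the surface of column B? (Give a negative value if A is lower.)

−1.54 km

For any compensation level in the mantle, the mantle terms cancel and isostasy reduces to e = (Σt_A − Σt_B) − (Σ(ρt)_A − Σ(ρt)_B) / ρ_m.
Σt_A = 22.306 km; Σt_B = 39.6 km; Σ(ρt)_A = 59678.084; Σ(ρt)_B = 112464 (in km·kg/m³).
e = (22.306 − 39.6) − (59678.084 − 112464) / 3350 = −1.54 km.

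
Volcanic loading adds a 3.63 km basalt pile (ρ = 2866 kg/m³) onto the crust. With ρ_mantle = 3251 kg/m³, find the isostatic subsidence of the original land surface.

Subaerial loading: s = t ρ_load / ρ_m.
s = 3.63 km × 2866/3251 = 3.2 km.

3.2 km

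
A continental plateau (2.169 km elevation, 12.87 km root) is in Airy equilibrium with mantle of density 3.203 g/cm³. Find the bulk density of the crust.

ρ_c h = (ρ_m − ρ_c) r → ρ_c (h + r) = ρ_m r → ρ_c = ρ_m r / (h + r).
ρ_c = 3.203 × 12.87 km / (2.169 km + 12.87 km) = 2.74 g/cm³.

2.74 g/cm³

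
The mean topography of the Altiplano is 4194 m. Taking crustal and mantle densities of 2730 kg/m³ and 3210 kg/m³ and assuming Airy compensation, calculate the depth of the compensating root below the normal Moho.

23900 m

By Archimedes' principle applied to the lithosphere: the weight of the topography is balanced by the buoyancy of the root, ρ_c h = (ρ_m − ρ_c) r.
r = h · ρ_c / (ρ_m − ρ_c) = 4194 m × 2730 / (3210 − 2730) = 23900 m.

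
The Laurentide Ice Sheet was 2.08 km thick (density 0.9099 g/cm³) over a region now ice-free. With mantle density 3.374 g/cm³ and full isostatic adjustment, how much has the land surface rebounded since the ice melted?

Removing the load lets mantle flow back in; uplift u satisfies ρ_ice t = ρ_m u.
u = t ρ_ice/ρ_m = 2.08 km × 0.9099/3.374 = 0.561 km.

0.561 km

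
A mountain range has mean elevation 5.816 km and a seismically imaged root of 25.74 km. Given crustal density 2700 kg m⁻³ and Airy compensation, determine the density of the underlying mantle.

3310 kg m⁻³

Airy balance: ρ_c h = (ρ_m − ρ_c) r → ρ_m = ρ_c (1 + h/r).
ρ_m = 2700 × (1 + 5.816 km/25.74 km) = 3310 kg m⁻³.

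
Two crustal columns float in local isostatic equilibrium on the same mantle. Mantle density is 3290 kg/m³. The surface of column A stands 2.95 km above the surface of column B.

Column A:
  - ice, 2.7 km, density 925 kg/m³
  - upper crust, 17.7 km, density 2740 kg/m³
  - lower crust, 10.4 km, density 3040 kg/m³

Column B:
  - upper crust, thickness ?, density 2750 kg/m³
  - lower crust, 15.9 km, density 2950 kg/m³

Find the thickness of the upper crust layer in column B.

6.68 km

Take the compensation level at the base of the deeper column (depth z_c below the surface of column A) and equate Σ ρ_i t_i down to z_c; mantle fills any gap and the z_c terms cancel.
Column A: 2.7×925 + 17.7×2740 + 10.4×3040 + (z_c − 30.8)×3290
Column B: 2.95×0 + x×2750 + 15.9×2950 + (z_c − 2.95 − 15.9 − x)×3290
The z_c×3290 term appears on both sides and cancels. Collect the known terms of each column as K = Σ(ρt)_known − 3290 × (depth of known layers): K_A = 82611.5 − 3290×30.8 = −18720.5; K_B = 46905 − 3290×(2.95 + 15.9) = −15111.5.
Balance: K_A = K_B − x×(3290 − 2750), so x = (K_B − K_A)/(3290 − 2750) = 3609/540 = 6.68 km.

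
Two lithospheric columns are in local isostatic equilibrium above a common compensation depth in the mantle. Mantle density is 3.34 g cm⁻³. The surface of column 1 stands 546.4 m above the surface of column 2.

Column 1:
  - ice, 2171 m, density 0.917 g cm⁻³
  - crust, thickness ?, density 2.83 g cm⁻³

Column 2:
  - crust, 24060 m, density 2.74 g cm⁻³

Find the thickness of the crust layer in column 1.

21600 m

Take the compensation level at the base of the deeper column (depth z_c below the surface of column 1) and equate Σ ρ_i t_i down to z_c; mantle fills any gap and the z_c terms cancel.
Column 1: 2171×0.917 + x×2.83 + (z_c − 2171 − x)×3.34
Column 2: 546.4×0 + 24060×2.74 + (z_c − 546.4 − 24060)×3.34
The z_c×3.34 term appears on both sides and cancels. Collect the known terms of each column as K = Σ(ρt)_known − 3.34 × (depth of known layers): K_1 = 1990.807 − 3.34×2171 = −5260.333; K_2 = 65924.4 − 3.34×(546.4 + 24060) = −16260.976.
Balance: K_1 − x×(3.34 − 2.83) = K_2, so x = (K_1 − K_2)/(3.34 − 2.83) = 11000.6/0.51 = 21600 m.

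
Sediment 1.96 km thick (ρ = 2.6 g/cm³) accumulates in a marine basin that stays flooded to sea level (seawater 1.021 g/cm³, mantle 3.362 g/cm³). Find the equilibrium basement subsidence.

Submarine loading: the sediment displaces seawater, and the subsidence is in turn flooded, so s (ρ_m − ρ_w) = t (ρ_sed − ρ_w).
s = 1.96 km × (2.6 − 1.021) / (3.362 − 1.021) = 1.32 km.

1.32 km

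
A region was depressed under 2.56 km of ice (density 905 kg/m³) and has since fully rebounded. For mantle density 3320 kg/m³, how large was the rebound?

0.698 km

Removing the load lets mantle flow back in; uplift u satisfies ρ_ice t = ρ_m u.
u = t ρ_ice/ρ_m = 2.56 km × 905/3320 = 0.698 km.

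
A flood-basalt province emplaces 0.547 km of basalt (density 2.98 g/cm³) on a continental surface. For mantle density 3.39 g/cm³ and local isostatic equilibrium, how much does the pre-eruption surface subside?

Subaerial loading: s = t ρ_load / ρ_m.
s = 0.547 km × 2.98/3.39 = 0.481 km.

0.481 km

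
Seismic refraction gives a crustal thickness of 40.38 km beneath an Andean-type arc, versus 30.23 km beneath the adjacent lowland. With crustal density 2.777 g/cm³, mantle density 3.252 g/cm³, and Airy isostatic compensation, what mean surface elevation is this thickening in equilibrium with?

Excess crust Δ = 40.38 km − 30.23 km = 10.15 km, split between elevation h and root r with h + r = Δ.
Airy balance ρ_c h = (ρ_m − ρ_c) r gives r = h ρ_c/(ρ_m − ρ_c), so h (1 + ρ_c/(ρ_m − ρ_c)) = Δ, i.e. h = Δ (ρ_m − ρ_c)/ρ_m.
h = 10.15 km × 0.475/3.252 = 1.48 km.

1.48 km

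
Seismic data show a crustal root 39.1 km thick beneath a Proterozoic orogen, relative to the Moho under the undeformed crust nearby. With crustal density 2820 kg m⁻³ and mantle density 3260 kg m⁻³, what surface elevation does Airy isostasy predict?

Isostatic balance requires: ρ_c h = (ρ_m − ρ_c) r.
h = r (ρ_m − ρ_c) / ρ_c = 39.1 km × (3260 − 2820) / 2820 = 6.1 km.

6.1 km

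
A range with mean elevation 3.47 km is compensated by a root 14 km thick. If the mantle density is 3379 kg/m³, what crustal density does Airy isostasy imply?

ρ_c h = (ρ_m − ρ_c) r → ρ_c (h + r) = ρ_m r → ρ_c = ρ_m r / (h + r).
ρ_c = 3379 × 14 km / (3.47 km + 14 km) = 2710 kg/m³.

2710 kg/m³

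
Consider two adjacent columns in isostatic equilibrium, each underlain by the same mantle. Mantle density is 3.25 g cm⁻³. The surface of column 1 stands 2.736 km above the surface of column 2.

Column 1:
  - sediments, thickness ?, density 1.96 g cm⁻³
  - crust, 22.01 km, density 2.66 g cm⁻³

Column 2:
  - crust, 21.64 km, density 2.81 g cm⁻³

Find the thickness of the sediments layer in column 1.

4.21 km

Take the compensation level at the base of the deeper column (depth z_c below the surface of column 1) and equate Σ ρ_i t_i down to z_c; mantle fills any gap and the z_c terms cancel.
Column 1: x×1.96 + 22.01×2.66 + (z_c − 22.01 − x)×3.25
Column 2: 2.736×0 + 21.64×2.81 + (z_c − 2.736 − 21.64)×3.25
The z_c×3.25 term appears on both sides and cancels. Collect the known terms of each column as K = Σ(ρt)_known − 3.25 × (depth of known layers): K_1 = 58.5466 − 3.25×22.01 = −12.9859; K_2 = 60.8084 − 3.25×(2.736 + 21.64) = −18.4136.
Balance: K_1 − x×(3.25 − 1.96) = K_2, so x = (K_1 − K_2)/(3.25 − 1.96) = 5.4277/1.29 = 4.21 km.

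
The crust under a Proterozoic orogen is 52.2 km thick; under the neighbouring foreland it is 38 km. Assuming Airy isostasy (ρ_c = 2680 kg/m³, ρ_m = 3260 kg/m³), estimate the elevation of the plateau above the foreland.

Excess crust Δ = 52.2 km − 38 km = 14.2 km, split between elevation h and root r with h + r = Δ.
Airy balance ρ_c h = (ρ_m − ρ_c) r gives r = h ρ_c/(ρ_m − ρ_c), so h (1 + ρ_c/(ρ_m − ρ_c)) = Δ, i.e. h = Δ (ρ_m − ρ_c)/ρ_m.
h = 14.2 km × 580/3260 = 2.53 km.

2.53 km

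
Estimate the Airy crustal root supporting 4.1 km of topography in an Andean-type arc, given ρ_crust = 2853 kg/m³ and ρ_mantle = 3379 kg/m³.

22.2 km

For local isostatic compensation: the weight of the topography is balanced by the buoyancy of the root, ρ_c h = (ρ_m − ρ_c) r.
r = h · ρ_c / (ρ_m − ρ_c) = 4.1 km × 2853 / (3379 − 2853) = 22.2 km.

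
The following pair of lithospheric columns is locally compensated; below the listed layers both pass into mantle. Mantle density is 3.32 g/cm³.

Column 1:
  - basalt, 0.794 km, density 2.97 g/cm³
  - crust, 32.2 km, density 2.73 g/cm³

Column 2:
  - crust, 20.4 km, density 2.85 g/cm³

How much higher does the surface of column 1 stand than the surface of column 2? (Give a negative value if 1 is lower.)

For any compensation level in the mantle, the mantle terms cancel and isostasy reduces to e = (Σt_1 − Σt_2) − (Σ(ρt)_1 − Σ(ρt)_2) / ρ_m.
Σt_1 = 32.994 km; Σt_2 = 20.4 km; Σ(ρt)_1 = 90.26418; Σ(ρt)_2 = 58.14 (in km·g/cm³).
e = (32.994 − 20.4) − (90.26418 − 58.14) / 3.32 = 2.92 km.

2.92 km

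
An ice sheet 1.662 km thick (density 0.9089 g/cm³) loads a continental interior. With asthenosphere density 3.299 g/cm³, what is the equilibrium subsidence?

0.458 km

By Archimedes' principle applied to the lithosphere: the ice load ρ_ice t is balanced by mantle displaced below, ρ_m s.
s = t ρ_ice / ρ_m = 1.662 km × 0.9089/3.299 = 0.458 km.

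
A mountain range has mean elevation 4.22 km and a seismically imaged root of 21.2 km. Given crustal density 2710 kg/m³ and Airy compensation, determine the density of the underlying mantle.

Airy balance: ρ_c h = (ρ_m − ρ_c) r → ρ_m = ρ_c (1 + h/r).
ρ_m = 2710 × (1 + 4.22 km/21.2 km) = 3250 kg/m³.

3250 kg/m³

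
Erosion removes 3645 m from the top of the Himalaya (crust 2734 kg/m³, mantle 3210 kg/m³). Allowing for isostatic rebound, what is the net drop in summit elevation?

541 m

Rebound u = e ρ_c/ρ_m = 3645 m × 2734/3210 = 3104 m.
Net surface drop = e − u = 3645 m − 3104 m = e (ρ_m − ρ_c)/ρ_m = 541 m.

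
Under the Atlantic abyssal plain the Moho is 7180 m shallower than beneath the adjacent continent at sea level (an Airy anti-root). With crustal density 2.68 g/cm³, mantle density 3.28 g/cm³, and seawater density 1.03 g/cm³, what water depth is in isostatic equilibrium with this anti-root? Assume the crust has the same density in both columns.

2610 m

Replacing a thickness d of crust by seawater at the top must be balanced by replacing crust with mantle at the base: d (ρ_c − ρ_w) = a (ρ_m − ρ_c).
d = a (ρ_m − ρ_c)/(ρ_c − ρ_w) = 7180 m × 0.6/1.65 = 2610 m.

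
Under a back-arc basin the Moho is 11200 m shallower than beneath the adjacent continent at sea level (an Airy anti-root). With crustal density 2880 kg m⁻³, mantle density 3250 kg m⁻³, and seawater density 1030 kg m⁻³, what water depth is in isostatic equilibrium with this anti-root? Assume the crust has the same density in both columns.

2240 m

Replacing a thickness d of crust by seawater at the top must be balanced by replacing crust with mantle at the base: d (ρ_c − ρ_w) = a (ρ_m − ρ_c).
d = a (ρ_m − ρ_c)/(ρ_c − ρ_w) = 11200 m × 370/1850 = 2240 m.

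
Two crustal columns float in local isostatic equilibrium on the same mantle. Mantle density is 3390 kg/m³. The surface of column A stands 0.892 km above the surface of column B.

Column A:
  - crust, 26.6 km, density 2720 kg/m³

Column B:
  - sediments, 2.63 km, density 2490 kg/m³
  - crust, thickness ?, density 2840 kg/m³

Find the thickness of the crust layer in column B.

Take the compensation level at the base of the deeper column (depth z_c below the surface of column A) and equate Σ ρ_i t_i down to z_c; mantle fills any gap and the z_c terms cancel.
Column A: 26.6×2720 + (z_c − 26.6)×3390
Column B: 0.892×0 + 2.63×2490 + x×2840 + (z_c − 0.892 − 2.63 − x)×3390
The z_c×3390 term appears on both sides and cancels. Collect the known terms of each column as K = Σ(ρt)_known − 3390 × (depth of known layers): K_A = 72352 − 3390×26.6 = −17822; K_B = 6548.7 − 3390×(0.892 + 2.63) = −5390.88.
Balance: K_A = K_B − x×(3390 − 2840), so x = (K_B − K_A)/(3390 − 2840) = 12431.1/550 = 22.6 km.

22.6 km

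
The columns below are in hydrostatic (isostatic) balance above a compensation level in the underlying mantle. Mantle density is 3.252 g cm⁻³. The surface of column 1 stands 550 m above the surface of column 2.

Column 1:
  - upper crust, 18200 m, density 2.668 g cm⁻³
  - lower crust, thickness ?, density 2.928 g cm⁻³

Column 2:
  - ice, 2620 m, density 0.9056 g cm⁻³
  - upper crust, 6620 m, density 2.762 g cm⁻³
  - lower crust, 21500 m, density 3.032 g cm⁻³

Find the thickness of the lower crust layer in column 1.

Take the compensation level at the base of the deeper column (depth z_c below the surface of column 1) and equate Σ ρ_i t_i down to z_c; mantle fills any gap and the z_c terms cancel.
Column 1: 18200×2.668 + x×2.928 + (z_c − 18200 − x)×3.252
Column 2: 550×0 + 2620×0.9056 + 6620×2.762 + 21500×3.032 + (z_c − 550 − 30740)×3.252
The z_c×3.252 term appears on both sides and cancels. Collect the known terms of each column as K = Σ(ρt)_known − 3.252 × (depth of known layers): K_1 = 48557.6 − 3.252×18200 = −10628.8; K_2 = 85845.112 − 3.252×(550 + 30740) = −15909.968.
Balance: K_1 − x×(3.252 − 2.928) = K_2, so x = (K_1 − K_2)/(3.252 − 2.928) = 5281.17/0.324 = 16300 m.

16300 m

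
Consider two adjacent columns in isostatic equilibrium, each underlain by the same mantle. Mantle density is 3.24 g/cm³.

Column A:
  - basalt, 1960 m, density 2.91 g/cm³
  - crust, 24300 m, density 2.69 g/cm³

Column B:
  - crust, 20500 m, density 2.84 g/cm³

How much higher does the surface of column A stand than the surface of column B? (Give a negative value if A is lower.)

For any compensation level in the mantle, the mantle terms cancel and isostasy reduces to e = (Σt_A − Σt_B) − (Σ(ρt)_A − Σ(ρt)_B) / ρ_m.
Σt_A = 26260 m; Σt_B = 20500 m; Σ(ρt)_A = 71070.6; Σ(ρt)_B = 58220 (in m·g/cm³).
e = (26260 − 20500) − (71070.6 − 58220) / 3.24 = 1790 m.

1790 m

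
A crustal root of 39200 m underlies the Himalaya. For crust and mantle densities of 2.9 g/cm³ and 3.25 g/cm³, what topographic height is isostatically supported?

Isostatic balance requires: ρ_c h = (ρ_m − ρ_c) r.
h = r (ρ_m − ρ_c) / ρ_c = 39200 m × (3.25 − 2.9) / 2.9 = 4730 m.

4730 m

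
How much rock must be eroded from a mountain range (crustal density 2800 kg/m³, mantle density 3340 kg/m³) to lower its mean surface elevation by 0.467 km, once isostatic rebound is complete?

Net drop Δ = e − u = e − e ρ_c/ρ_m = e (ρ_m − ρ_c)/ρ_m.
e = Δ ρ_m/(ρ_m − ρ_c) = 0.467 km × 3340/540 = 2.89 km.

2.89 km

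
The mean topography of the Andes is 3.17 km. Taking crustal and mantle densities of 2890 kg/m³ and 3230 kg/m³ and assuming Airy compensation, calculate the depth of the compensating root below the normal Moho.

26.9 km

For local isostatic compensation: the weight of the topography is balanced by the buoyancy of the root, ρ_c h = (ρ_m − ρ_c) r.
r = h · ρ_c / (ρ_m − ρ_c) = 3.17 km × 2890 / (3230 − 2890) = 26.9 km.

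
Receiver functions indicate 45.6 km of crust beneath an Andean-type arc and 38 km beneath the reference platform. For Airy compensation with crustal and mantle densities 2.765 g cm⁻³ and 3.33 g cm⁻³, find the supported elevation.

Excess crust Δ = 45.6 km − 38 km = 7.6 km, split between elevation h and root r with h + r = Δ.
Airy balance ρ_c h = (ρ_m − ρ_c) r gives r = h ρ_c/(ρ_m − ρ_c), so h (1 + ρ_c/(ρ_m − ρ_c)) = Δ, i.e. h = Δ (ρ_m − ρ_c)/ρ_m.
h = 7.6 km × 0.565/3.33 = 1.29 km.

1.29 km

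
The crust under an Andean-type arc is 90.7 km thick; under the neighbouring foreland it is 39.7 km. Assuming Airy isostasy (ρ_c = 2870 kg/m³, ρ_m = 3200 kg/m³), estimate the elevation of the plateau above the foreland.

5.26 km

Excess crust Δ = 90.7 km − 39.7 km = 51 km, split between elevation h and root r with h + r = Δ.
Airy balance ρ_c h = (ρ_m − ρ_c) r gives r = h ρ_c/(ρ_m − ρ_c), so h (1 + ρ_c/(ρ_m − ρ_c)) = Δ, i.e. h = Δ (ρ_m − ρ_c)/ρ_m.
h = 51 km × 330/3200 = 5.26 km.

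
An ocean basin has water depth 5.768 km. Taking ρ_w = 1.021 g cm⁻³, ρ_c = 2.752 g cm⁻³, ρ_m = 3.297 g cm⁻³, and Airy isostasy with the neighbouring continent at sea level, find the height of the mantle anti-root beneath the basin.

Equating mass per unit area of the two columns: replacing crust with seawater at the top is compensated by replacing crust with mantle at the base: d (ρ_c − ρ_w) = a (ρ_m − ρ_c).
a = d (ρ_c − ρ_w)/(ρ_m − ρ_c) = 5.768 km × 1.731/0.545 = 18.3 km.

18.3 km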